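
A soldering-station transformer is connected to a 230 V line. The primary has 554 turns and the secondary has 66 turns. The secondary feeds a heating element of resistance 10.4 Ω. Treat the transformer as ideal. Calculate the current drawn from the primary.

I_p ≈ 0.314 A

V_s = V_p × N_s/N_p = 230 × 66/554 = 27.401 V.
I_s = V_s/R = 27.401/10.4 = 2.6347 A.
For an ideal transformer I_p N_p = I_s N_s, so I_p = 2.6347 × 66/554 = 0.314 A.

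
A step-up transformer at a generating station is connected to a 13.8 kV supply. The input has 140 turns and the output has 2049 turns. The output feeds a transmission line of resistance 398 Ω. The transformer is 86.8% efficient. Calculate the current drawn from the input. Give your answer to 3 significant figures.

I_in ≈ 8560 A

V_out = 13800 × 2049/140 = 201970 V.
I_out = V_out/R = 201970/398 = 507.47 A.
P_out = V_out I_out = 201970 × 507.47 = 1.0250×10^8 W.
P_in = P_out/η = 1.0250×10^8/0.868 = 1.1808×10^8 W.
I_in = P_in/V_in = 1.1808×10^8/13800 = 8560 A.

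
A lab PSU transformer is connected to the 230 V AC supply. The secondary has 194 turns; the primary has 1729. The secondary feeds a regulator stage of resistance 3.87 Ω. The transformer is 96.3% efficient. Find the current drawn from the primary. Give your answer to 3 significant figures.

V_s = 230 × 194/1729 = 25.807 V.
I_s = V_s/R = 25.807/3.87 = 6.6684 A.
P_out = V_s I_s = 25.807 × 6.6684 = 172.09 W.
P_in = P_out/η = 172.09/0.963 = 178.70 W.
I_p = P_in/V_p = 178.70/230 = 0.777 A.

I_p ≈ 0.777 A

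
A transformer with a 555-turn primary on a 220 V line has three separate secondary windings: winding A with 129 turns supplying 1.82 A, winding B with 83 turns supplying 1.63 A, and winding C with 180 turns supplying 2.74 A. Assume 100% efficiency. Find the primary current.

V_A = 220 × 129/555 = 51.135 V; V_B = 220 × 83/555 = 32.901 V; V_C = 220 × 180/555 = 71.351 V.
P_out = V_A I_A + V_B I_B + V_C I_C = 51.135×1.82 + 32.901×1.63 + 71.351×2.74 = 93.066 + 53.628 + 195.50 = 342.20 W.
Ideal ⇒ P_in = P_out, so I_p = P_out/V_p = 342.20/220 = 1.56 A.

I_p ≈ 1.56 A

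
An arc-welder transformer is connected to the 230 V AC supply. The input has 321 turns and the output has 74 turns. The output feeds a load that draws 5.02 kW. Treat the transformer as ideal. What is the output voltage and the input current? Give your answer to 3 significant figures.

V_out ≈ 53.0 V, I_in ≈ 21.8 A

V_out = V_in × N_out/N_in = 230 × 74/321 = 53.022 V.
I_out = P/V_out = 5020/53.022 = 94.678 A.
I_in = I_out × N_out/N_in = 94.678 × 74/321 = 21.8 A.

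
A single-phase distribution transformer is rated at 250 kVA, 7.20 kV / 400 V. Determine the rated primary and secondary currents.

I_p = S/V_p = 250000/7200 = 34.7 A.
I_s = S/V_s = 250000/400 = 625 A.

I_p ≈ 34.7 A, I_s ≈ 625 A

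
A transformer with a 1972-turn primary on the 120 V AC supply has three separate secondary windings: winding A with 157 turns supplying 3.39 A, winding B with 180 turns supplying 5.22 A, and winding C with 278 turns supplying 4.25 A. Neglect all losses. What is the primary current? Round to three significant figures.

V_A = 120 × 157/1972 = 9.5538 V; V_B = 120 × 180/1972 = 10.953 V; V_C = 120 × 278/1972 = 16.917 V.
P_out = V_A I_A + V_B I_B + V_C I_C = 9.5538×3.39 + 10.953×5.22 + 16.917×4.25 = 32.387 + 57.176 + 71.897 = 161.46 W.
Ideal ⇒ P_in = P_out, so I_p = P_out/V_p = 161.46/120 = 1.35 A.

I_p ≈ 1.35 A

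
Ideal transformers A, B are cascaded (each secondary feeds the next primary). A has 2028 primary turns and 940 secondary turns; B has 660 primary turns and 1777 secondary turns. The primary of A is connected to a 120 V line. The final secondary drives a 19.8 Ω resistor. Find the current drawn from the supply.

After A: V = 120.00 × 940/2028 = 55.621 V.
After B: V = 55.621 × 1777/660 = 149.76 V.
I_load = 149.76/19.8 = 7.5634 A, so P_out = 149.76 × 7.5634 = 1132.7 W.
All ideal ⇒ P_in = P_out, so I_supply = 1132.7/120 = 9.44 A.

I_supply ≈ 9.44 A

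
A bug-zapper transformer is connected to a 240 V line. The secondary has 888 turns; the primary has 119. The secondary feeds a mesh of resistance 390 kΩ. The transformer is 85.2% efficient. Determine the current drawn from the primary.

I_p ≈ 0.0402 A

V_s = 240 × 888/119 = 1790.9 V.
I_s = V_s/R = 1790.9/390000 = 0.0045921 A.
P_out = V_s I_s = 1790.9 × 0.0045921 = 8.2241 W.
P_in = P_out/η = 8.2241/0.852 = 9.6527 W.
I_p = P_in/V_p = 9.6527/240 = 0.0402 A.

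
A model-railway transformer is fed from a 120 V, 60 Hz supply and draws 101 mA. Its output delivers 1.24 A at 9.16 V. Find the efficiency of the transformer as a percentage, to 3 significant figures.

P_in = 120 × 0.101 = 12.1200 W.
P_out = 9.16 × 1.24 = 11.3584 W.
η = P_out/P_in = 11.3584/12.1200 = 0.937.

η ≈ 93.7%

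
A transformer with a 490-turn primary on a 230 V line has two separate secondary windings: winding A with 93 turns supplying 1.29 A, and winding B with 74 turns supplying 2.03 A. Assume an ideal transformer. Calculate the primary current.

I_p ≈ 0.551 A

V_A = 230 × 93/490 = 43.653 V; V_B = 230 × 74/490 = 34.735 V.
P_out = V_A I_A + V_B I_B = 43.653×1.29 + 34.735×2.03 = 56.312 + 70.511 = 126.82 W.
Ideal ⇒ P_in = P_out, so I_p = P_out/V_p = 126.82/230 = 0.551 A.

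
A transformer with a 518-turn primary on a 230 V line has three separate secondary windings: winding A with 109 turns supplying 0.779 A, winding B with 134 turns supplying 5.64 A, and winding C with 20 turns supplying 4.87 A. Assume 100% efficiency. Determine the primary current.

V_A = 230 × 109/518 = 48.398 V; V_B = 230 × 134/518 = 59.498 V; V_C = 230 × 20/518 = 8.8803 V.
P_out = V_A I_A + V_B I_B + V_C I_C = 48.398×0.779 + 59.498×5.64 + 8.8803×4.87 = 37.702 + 335.57 + 43.247 = 416.52 W.
Ideal ⇒ P_in = P_out, so I_p = P_out/V_p = 416.52/230 = 1.81 A.

I_p ≈ 1.81 A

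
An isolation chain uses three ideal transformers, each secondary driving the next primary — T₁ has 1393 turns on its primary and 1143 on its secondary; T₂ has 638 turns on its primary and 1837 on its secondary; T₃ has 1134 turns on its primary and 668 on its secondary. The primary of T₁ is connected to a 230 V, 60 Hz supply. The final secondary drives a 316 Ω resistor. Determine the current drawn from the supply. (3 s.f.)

I_supply ≈ 1.41 A

Secondary of T₁: V = 230.00 × 1143/1393 = 188.72 V.
Secondary of T₂: V = 188.72 × 1837/638 = 543.39 V.
Secondary of T₃: V = 543.39 × 668/1134 = 320.09 V.
I_load = 320.09/316 = 1.0129 A, so P_out = 320.09 × 1.0129 = 324.24 W.
All ideal ⇒ P_in = P_out, so I_supply = 324.24/230 = 1.41 A.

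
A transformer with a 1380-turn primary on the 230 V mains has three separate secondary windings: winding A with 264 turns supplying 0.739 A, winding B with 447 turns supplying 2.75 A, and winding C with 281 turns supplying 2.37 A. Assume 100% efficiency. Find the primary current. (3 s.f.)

V_A = 230 × 264/1380 = 44.000 V; V_B = 230 × 447/1380 = 74.500 V; V_C = 230 × 281/1380 = 46.833 V.
P_out = V_A I_A + V_B I_B + V_C I_C = 44.000×0.739 + 74.500×2.75 + 46.833×2.37 = 32.516 + 204.88 + 111.00 = 348.39 W.
Ideal ⇒ P_in = P_out, so I_p = P_out/V_p = 348.39/230 = 1.51 A.

I_p ≈ 1.51 A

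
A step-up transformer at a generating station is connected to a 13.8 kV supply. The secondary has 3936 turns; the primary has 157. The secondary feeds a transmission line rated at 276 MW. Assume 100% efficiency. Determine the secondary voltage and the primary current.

V_s ≈ 346000 V, I_p ≈ 20000 A

V_s = V_p × N_s/N_p = 13800 × 3936/157 = 345970 V.
I_s = P/V_s = 2.76×10^8/345970 = 797.76 A.
I_p = I_s × N_s/N_p = 797.76 × 3936/157 = 20000 A.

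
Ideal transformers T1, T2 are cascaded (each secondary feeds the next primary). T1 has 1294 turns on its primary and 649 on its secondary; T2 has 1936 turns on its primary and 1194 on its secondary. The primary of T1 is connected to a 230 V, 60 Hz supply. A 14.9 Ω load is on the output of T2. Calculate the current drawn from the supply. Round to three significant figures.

Secondary of T1: V = 230.00 × 649/1294 = 115.36 V.
Secondary of T2: V = 115.36 × 1194/1936 = 71.144 V.
I_load = 71.144/14.9 = 4.7748 A, so P_out = 71.144 × 4.7748 = 339.69 W.
All ideal ⇒ P_in = P_out, so I_supply = 339.69/230 = 1.48 A.

I_supply ≈ 1.48 A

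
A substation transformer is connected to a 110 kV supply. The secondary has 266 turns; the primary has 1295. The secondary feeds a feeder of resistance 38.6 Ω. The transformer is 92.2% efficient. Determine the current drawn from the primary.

V_s = 110000 × 266/1295 = 22595 V.
I_s = V_s/R = 22595/38.6 = 585.35 A.
P_out = V_s I_s = 22595 × 585.35 = 1.3226×10^7 W.
P_in = P_out/η = 1.3226×10^7/0.922 = 1.4345×10^7 W.
I_p = P_in/V_p = 1.4345×10^7/110000 = 130 A.

I_p ≈ 130 A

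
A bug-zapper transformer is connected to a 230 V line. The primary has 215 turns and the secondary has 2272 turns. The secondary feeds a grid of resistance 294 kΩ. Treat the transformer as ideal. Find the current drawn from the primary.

I_p ≈ 0.0874 A

V_s = V_p × N_s/N_p = 230 × 2272/215 = 2430.5 V.
I_s = V_s/R = 2430.5/294000 = 0.0082670 A.
For an ideal transformer I_p N_p = I_s N_s, so I_p = 0.0082670 × 2272/215 = 0.0874 A.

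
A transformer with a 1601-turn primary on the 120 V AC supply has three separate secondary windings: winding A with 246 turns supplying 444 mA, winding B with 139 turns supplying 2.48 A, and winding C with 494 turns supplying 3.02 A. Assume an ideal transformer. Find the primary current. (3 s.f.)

I_p ≈ 1.22 A

V_A = 120 × 246/1601 = 18.438 V; V_B = 120 × 139/1601 = 10.418 V; V_C = 120 × 494/1601 = 37.027 V.
P_out = V_A I_A + V_B I_B + V_C I_C = 18.438×0.444 + 10.418×2.48 + 37.027×3.02 = 8.1867 + 25.838 + 111.82 = 145.85 W.
Ideal ⇒ P_in = P_out, so I_p = P_out/V_p = 145.85/120 = 1.22 A.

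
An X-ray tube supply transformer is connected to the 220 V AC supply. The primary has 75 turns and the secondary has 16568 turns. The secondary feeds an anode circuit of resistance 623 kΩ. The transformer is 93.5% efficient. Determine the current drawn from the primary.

I_p ≈ 18.4 A

V_s = 220 × 16568/75 = 48599 V.
I_s = V_s/R = 48599/623000 = 0.078009 A.
P_out = V_s I_s = 48599 × 0.078009 = 3791.2 W.
P_in = P_out/η = 3791.2/0.935 = 4054.7 W.
I_p = P_in/V_p = 4054.7/220 = 18.4 A.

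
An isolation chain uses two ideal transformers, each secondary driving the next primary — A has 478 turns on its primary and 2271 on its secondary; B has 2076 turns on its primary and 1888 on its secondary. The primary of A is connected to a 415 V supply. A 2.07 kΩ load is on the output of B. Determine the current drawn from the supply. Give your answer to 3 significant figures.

After A: V = 415.00 × 2271/478 = 1971.7 V.
After B: V = 1971.7 × 1888/2076 = 1793.1 V.
I_load = 1793.1/2070 = 0.86625 A, so P_out = 1793.1 × 0.86625 = 1553.3 W.
All ideal ⇒ P_in = P_out, so I_supply = 1553.3/415 = 3.74 A.

I_supply ≈ 3.74 A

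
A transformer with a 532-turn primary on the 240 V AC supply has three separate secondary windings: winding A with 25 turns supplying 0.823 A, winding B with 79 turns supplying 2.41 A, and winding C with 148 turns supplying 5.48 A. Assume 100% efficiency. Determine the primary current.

I_p ≈ 1.92 A

V_A = 240 × 25/532 = 11.278 V; V_B = 240 × 79/532 = 35.639 V; V_C = 240 × 148/532 = 66.767 V.
P_out = V_A I_A + V_B I_B + V_C I_C = 11.278×0.823 + 35.639×2.41 + 66.767×5.48 = 9.2820 + 85.890 + 365.88 = 461.05 W.
Ideal ⇒ P_in = P_out, so I_p = P_out/V_p = 461.05/240 = 1.92 A.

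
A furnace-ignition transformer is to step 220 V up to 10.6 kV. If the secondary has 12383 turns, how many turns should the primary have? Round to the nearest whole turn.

N_p = 257 turns

N_p/N_s = V_p/V_s, so N_p = 12383 × 220/10600 = 257.0 ≈ 257 turns.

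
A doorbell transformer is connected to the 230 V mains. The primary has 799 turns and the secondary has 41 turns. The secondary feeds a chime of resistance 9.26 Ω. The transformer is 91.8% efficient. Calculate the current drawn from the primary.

I_p ≈ 0.0712 A

V_s = 230 × 41/799 = 11.802 V.
I_s = V_s/R = 11.802/9.26 = 1.2745 A.
P_out = V_s I_s = 11.802 × 1.2745 = 15.042 W.
P_in = P_out/η = 15.042/0.918 = 16.386 W.
I_p = P_in/V_p = 16.386/230 = 0.0712 A.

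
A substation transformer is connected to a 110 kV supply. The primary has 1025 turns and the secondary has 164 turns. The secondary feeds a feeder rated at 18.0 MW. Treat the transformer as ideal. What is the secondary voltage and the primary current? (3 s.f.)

V_s = V_p × N_s/N_p = 110000 × 164/1025 = 17600 V.
I_s = P/V_s = 1.80×10^7/17600 = 1022.7 A.
I_p = I_s × N_s/N_p = 1022.7 × 164/1025 = 164 A.

V_s ≈ 17600 V, I_p ≈ 164 A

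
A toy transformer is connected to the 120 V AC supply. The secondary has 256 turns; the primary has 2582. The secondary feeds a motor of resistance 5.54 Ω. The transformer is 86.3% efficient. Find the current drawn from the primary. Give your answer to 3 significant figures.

I_p ≈ 0.247 A

V_s = 120 × 256/2582 = 11.898 V.
I_s = V_s/R = 11.898/5.54 = 2.1476 A.
P_out = V_s I_s = 11.898 × 2.1476 = 25.552 W.
P_in = P_out/η = 25.552/0.863 = 29.608 W.
I_p = P_in/V_p = 29.608/120 = 0.247 A.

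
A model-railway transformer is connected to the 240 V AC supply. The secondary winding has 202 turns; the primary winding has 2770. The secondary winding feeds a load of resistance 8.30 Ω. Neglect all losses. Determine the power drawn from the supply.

V_s = V_p × N_s/N_p = 240 × 202/2770 = 17.502 V.
I_s = V_s/R = 17.502/8.30 = 2.1087 A.
I_p = I_s × N_s/N_p = 2.1087 × 202/2770 = 0.15377 A.
P = V_p I_p = 240 × 0.15377 = 36.9 W.

P ≈ 36.9 W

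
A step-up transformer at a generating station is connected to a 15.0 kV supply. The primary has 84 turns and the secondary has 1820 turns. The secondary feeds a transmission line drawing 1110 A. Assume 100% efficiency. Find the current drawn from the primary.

For an ideal transformer I_p N_p = I_s N_s, so I_p = 1110 × 1820/84 = 24000 A.

I_p ≈ 24000 A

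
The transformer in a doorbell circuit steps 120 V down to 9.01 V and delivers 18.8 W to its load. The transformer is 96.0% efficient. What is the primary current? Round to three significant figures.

I_p ≈ 0.163 A

P_in = P_out/η = 18.8/0.960 = 19.583 W.
I_p = P_in/V_p = 19.583/120 = 0.163 A.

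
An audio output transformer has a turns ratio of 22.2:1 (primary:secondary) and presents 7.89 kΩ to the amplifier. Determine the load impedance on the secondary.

Z_s ≈ 16.0 Ω

Z_s = Z_p/(N_p/N_s)² = 7890/22.2² = 16.0 Ω.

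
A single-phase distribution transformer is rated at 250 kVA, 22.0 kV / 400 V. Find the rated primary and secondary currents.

I_p ≈ 11.4 A, I_s ≈ 625 A

I_p = S/V_p = 250000/22000 = 11.4 A.
I_s = S/V_s = 250000/400 = 625 A.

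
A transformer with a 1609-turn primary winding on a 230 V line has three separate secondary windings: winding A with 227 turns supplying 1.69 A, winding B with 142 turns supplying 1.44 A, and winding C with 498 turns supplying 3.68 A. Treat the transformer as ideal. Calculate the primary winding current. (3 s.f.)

V_A = 230 × 227/1609 = 32.449 V; V_B = 230 × 142/1609 = 20.298 V; V_C = 230 × 498/1609 = 71.187 V.
P_out = V_A I_A + V_B I_B + V_C I_C = 32.449×1.69 + 20.298×1.44 + 71.187×3.68 = 54.838 + 29.230 + 261.97 = 346.04 W.
Ideal ⇒ P_in = P_out, so I_p = P_out/V_p = 346.04/230 = 1.50 A.

I_p ≈ 1.50 A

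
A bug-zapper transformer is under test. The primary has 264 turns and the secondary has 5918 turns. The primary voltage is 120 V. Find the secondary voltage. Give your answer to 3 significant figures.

V_s ≈ 2690 V

V_s/V_p = N_s/N_p, so V_s = 120 × 5918/264 = 2690 V.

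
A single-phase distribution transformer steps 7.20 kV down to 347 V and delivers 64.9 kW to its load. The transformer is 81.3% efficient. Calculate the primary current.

P_in = P_out/η = 64900/0.813 = 79828 W.
I_p = P_in/V_p = 79828/7200 = 11.1 A.

I_p ≈ 11.1 A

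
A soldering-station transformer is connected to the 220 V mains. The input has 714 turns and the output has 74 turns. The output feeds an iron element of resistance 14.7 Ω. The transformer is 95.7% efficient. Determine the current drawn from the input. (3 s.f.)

V_out = 220 × 74/714 = 22.801 V.
I_out = V_out/R = 22.801/14.7 = 1.5511 A.
P_out = V_out I_out = 22.801 × 1.5511 = 35.367 W.
P_in = P_out/η = 35.367/0.957 = 36.956 W.
I_in = P_in/V_in = 36.956/220 = 0.168 A.

I_in ≈ 0.168 A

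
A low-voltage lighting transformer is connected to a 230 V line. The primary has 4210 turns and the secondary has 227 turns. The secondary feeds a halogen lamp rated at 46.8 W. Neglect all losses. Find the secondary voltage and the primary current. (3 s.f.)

V_s ≈ 12.4 V, I_p ≈ 0.203 A

V_s = V_p × N_s/N_p = 230 × 227/4210 = 12.401 V.
I_s = P/V_s = 46.8/12.401 = 3.7738 A.
I_p = I_s × N_s/N_p = 3.7738 × 227/4210 = 0.203 A.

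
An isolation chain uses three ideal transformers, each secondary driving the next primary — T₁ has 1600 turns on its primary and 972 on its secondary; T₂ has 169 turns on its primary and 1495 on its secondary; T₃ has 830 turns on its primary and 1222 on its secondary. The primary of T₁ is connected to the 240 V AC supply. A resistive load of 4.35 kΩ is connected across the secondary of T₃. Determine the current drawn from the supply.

After T₁: V = 240.00 × 972/1600 = 145.80 V.
After T₂: V = 145.80 × 1495/169 = 1289.8 V.
After T₃: V = 1289.8 × 1222/830 = 1898.9 V.
I_load = 1898.9/4350 = 0.43653 A, so P_out = 1898.9 × 0.43653 = 828.94 W.
All ideal ⇒ P_in = P_out, so I_supply = 828.94/240 = 3.45 A.

I_supply ≈ 3.45 A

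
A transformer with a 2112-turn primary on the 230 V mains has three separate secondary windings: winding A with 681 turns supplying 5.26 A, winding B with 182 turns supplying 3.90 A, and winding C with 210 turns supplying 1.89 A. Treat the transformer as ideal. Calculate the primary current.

I_p ≈ 2.22 A

V_A = 230 × 681/2112 = 74.162 V; V_B = 230 × 182/2112 = 19.820 V; V_C = 230 × 210/2112 = 22.869 V.
P_out = V_A I_A + V_B I_B + V_C I_C = 74.162×5.26 + 19.820×3.90 + 22.869×1.89 = 390.09 + 77.298 + 43.223 = 510.61 W.
Ideal ⇒ P_in = P_out, so I_p = P_out/V_p = 510.61/230 = 2.22 A.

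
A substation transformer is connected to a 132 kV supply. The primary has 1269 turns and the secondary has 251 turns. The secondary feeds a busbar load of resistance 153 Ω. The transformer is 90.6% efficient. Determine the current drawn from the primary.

I_p ≈ 37.3 A

V_s = 132000 × 251/1269 = 26109 V.
I_s = V_s/R = 26109/153 = 170.65 A.
P_out = V_s I_s = 26109 × 170.65 = 4.4553×10^6 W.
P_in = P_out/η = 4.4553×10^6/0.906 = 4.9176×10^6 W.
I_p = P_in/V_p = 4.9176×10^6/132000 = 37.3 A.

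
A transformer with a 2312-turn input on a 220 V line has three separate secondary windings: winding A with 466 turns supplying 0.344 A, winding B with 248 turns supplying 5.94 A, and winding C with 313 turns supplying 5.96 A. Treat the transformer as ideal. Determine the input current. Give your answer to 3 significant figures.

V_A = 220 × 466/2312 = 44.343 V; V_B = 220 × 248/2312 = 23.599 V; V_C = 220 × 313/2312 = 29.784 V.
P_out = V_A I_A + V_B I_B + V_C I_C = 44.343×0.344 + 23.599×5.94 + 29.784×5.96 = 15.254 + 140.18 + 177.51 = 332.94 W.
Ideal ⇒ P_in = P_out, so I_in = P_out/V_in = 332.94/220 = 1.51 A.

I_in ≈ 1.51 A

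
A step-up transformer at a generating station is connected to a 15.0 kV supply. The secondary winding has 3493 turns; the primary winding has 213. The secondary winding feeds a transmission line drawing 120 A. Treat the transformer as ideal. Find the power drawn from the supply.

P ≈ 2.95×10^7 W

I_p = I_s × N_s/N_p = 120 × 3493/213 = 1967.9 A.
P = V_p I_p = 15000 × 1967.9 = 2.95×10^7 W.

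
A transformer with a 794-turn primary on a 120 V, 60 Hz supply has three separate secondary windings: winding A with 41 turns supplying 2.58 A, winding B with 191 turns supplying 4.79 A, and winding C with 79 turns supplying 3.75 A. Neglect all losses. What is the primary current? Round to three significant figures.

I_p ≈ 1.66 A

V_A = 120 × 41/794 = 6.1965 V; V_B = 120 × 191/794 = 28.866 V; V_C = 120 × 79/794 = 11.940 V.
P_out = V_A I_A + V_B I_B + V_C I_C = 6.1965×2.58 + 28.866×4.79 + 11.940×3.75 = 15.987 + 138.27 + 44.773 = 199.03 W.
Ideal ⇒ P_in = P_out, so I_p = P_out/V_p = 199.03/120 = 1.66 A.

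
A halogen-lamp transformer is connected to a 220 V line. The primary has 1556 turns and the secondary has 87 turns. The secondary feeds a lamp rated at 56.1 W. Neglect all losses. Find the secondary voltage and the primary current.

V_s = V_p × N_s/N_p = 220 × 87/1556 = 12.301 V.
I_s = P/V_s = 56.1/12.301 = 4.5607 A.
I_p = I_s × N_s/N_p = 4.5607 × 87/1556 = 0.255 A.

V_s ≈ 12.3 V, I_p ≈ 0.255 A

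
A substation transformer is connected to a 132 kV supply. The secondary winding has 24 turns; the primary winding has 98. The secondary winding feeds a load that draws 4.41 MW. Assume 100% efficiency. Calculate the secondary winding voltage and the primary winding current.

V_s ≈ 32300 V, I_p ≈ 33.4 A

V_s = V_p × N_s/N_p = 132000 × 24/98 = 32327 V.
I_s = P/V_s = 4.41×10^6/32327 = 136.42 A.
I_p = I_s × N_s/N_p = 136.42 × 24/98 = 33.4 A.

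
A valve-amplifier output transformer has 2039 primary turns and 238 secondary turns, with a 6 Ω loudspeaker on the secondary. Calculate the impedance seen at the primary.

Z_p ≈ 440 Ω

Z_p = (N_p/N_s)² × Z_s = (2039/238)² × 6 = 440 Ω.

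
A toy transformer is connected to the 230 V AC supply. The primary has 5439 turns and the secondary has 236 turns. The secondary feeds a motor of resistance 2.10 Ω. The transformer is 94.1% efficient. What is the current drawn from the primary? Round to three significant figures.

V_s = 230 × 236/5439 = 9.9798 V.
I_s = V_s/R = 9.9798/2.10 = 4.7523 A.
P_out = V_s I_s = 9.9798 × 4.7523 = 47.427 W.
P_in = P_out/η = 47.427/0.941 = 50.400 W.
I_p = P_in/V_p = 50.400/230 = 0.219 A.

I_p ≈ 0.219 A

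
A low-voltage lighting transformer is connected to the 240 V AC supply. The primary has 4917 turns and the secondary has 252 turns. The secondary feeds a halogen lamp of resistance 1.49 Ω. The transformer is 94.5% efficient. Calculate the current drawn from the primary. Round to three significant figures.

I_p ≈ 0.448 A

V_s = 240 × 252/4917 = 12.300 V.
I_s = V_s/R = 12.300/1.49 = 8.2552 A.
P_out = V_s I_s = 12.300 × 8.2552 = 101.54 W.
P_in = P_out/η = 101.54/0.945 = 107.45 W.
I_p = P_in/V_p = 107.45/240 = 0.448 A.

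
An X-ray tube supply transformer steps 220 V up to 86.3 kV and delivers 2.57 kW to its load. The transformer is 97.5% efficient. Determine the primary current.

I_p ≈ 12.0 A

P_in = P_out/η = 2570/0.975 = 2635.9 W.
I_p = P_in/V_p = 2635.9/220 = 12.0 A.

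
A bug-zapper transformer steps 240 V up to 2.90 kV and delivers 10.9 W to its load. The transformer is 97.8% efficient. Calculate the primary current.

I_p ≈ 0.0464 A

P_in = P_out/η = 10.9/0.978 = 11.145 W.
I_p = P_in/V_p = 11.145/240 = 0.0464 A.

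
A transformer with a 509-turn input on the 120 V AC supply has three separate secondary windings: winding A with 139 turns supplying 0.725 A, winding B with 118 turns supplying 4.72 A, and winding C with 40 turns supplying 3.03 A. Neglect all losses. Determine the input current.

V_A = 120 × 139/509 = 32.770 V; V_B = 120 × 118/509 = 27.819 V; V_C = 120 × 40/509 = 9.4303 V.
P_out = V_A I_A + V_B I_B + V_C I_C = 32.770×0.725 + 27.819×4.72 + 9.4303×3.03 = 23.758 + 131.31 + 28.574 = 183.64 W.
Ideal ⇒ P_in = P_out, so I_in = P_out/V_in = 183.64/120 = 1.53 A.

I_in ≈ 1.53 A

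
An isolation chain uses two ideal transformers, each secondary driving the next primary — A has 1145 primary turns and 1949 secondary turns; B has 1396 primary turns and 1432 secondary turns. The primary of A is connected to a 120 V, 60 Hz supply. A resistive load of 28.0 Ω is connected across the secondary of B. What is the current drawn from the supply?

I_supply ≈ 13.1 A

Secondary of A: V = 120.00 × 1949/1145 = 204.26 V.
Secondary of B: V = 204.26 × 1432/1396 = 209.53 V.
I_load = 209.53/28.0 = 7.4832 A, so P_out = 209.53 × 7.4832 = 1568.0 W.
All ideal ⇒ P_in = P_out, so I_supply = 1568.0/120 = 13.1 A.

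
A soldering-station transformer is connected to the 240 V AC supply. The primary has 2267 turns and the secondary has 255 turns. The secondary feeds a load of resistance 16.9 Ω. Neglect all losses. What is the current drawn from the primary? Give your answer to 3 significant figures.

V_s = V_p × N_s/N_p = 240 × 255/2267 = 26.996 V.
I_s = V_s/R = 26.996/16.9 = 1.5974 A.
For an ideal transformer I_p N_p = I_s N_s, so I_p = 1.5974 × 255/2267 = 0.180 A.

I_p ≈ 0.180 A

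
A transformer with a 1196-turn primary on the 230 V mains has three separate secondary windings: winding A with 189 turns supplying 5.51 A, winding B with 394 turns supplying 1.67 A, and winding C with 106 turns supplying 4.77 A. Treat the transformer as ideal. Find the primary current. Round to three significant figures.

I_p ≈ 1.84 A

V_A = 230 × 189/1196 = 36.346 V; V_B = 230 × 394/1196 = 75.769 V; V_C = 230 × 106/1196 = 20.385 V.
P_out = V_A I_A + V_B I_B + V_C I_C = 36.346×5.51 + 75.769×1.67 + 20.385×4.77 = 200.27 + 126.53 + 97.235 = 424.04 W.
Ideal ⇒ P_in = P_out, so I_p = P_out/V_p = 424.04/230 = 1.84 A.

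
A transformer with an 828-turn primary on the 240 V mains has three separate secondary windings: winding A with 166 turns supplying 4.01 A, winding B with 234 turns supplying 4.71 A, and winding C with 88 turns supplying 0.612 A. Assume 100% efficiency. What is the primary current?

V_A = 240 × 166/828 = 48.116 V; V_B = 240 × 234/828 = 67.826 V; V_C = 240 × 88/828 = 25.507 V.
P_out = V_A I_A + V_B I_B + V_C I_C = 48.116×4.01 + 67.826×4.71 + 25.507×0.612 = 192.94 + 319.46 + 15.610 = 528.02 W.
Ideal ⇒ P_in = P_out, so I_p = P_out/V_p = 528.02/240 = 2.20 A.

I_p ≈ 2.20 A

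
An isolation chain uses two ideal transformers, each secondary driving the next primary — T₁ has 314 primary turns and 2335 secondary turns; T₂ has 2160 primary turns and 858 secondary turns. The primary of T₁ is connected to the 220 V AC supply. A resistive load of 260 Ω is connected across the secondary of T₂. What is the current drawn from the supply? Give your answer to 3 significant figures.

After T₁: V = 220.00 × 2335/314 = 1636.0 V.
After T₂: V = 1636.0 × 858/2160 = 649.85 V.
I_load = 649.85/260 = 2.4994 A, so P_out = 649.85 × 2.4994 = 1624.3 W.
All ideal ⇒ P_in = P_out, so I_supply = 1624.3/220 = 7.38 A.

I_supply ≈ 7.38 A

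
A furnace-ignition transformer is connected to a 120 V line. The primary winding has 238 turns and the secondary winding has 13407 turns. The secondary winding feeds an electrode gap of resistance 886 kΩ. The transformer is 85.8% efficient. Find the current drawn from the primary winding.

V_s = 120 × 13407/238 = 6759.8 V.
I_s = V_s/R = 6759.8/886000 = 0.0076296 A.
P_out = V_s I_s = 6759.8 × 0.0076296 = 51.575 W.
P_in = P_out/η = 51.575/0.858 = 60.111 W.
I_p = P_in/V_p = 60.111/120 = 0.501 A.

I_p ≈ 0.501 A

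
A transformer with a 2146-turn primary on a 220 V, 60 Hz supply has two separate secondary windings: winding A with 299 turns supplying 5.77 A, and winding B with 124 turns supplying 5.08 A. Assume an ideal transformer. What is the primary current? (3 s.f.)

I_p ≈ 1.10 A

V_A = 220 × 299/2146 = 30.652 V; V_B = 220 × 124/2146 = 12.712 V.
P_out = V_A I_A + V_B I_B = 30.652×5.77 + 12.712×5.08 = 176.86 + 64.577 = 241.44 W.
Ideal ⇒ P_in = P_out, so I_p = P_out/V_p = 241.44/220 = 1.10 A.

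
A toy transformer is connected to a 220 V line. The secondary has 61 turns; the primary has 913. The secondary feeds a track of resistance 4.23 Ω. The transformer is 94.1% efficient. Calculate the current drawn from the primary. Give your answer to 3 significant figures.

V_s = 220 × 61/913 = 14.699 V.
I_s = V_s/R = 14.699/4.23 = 3.4749 A.
P_out = V_s I_s = 14.699 × 3.4749 = 51.077 W.
P_in = P_out/η = 51.077/0.941 = 54.279 W.
I_p = P_in/V_p = 54.279/220 = 0.247 A.

I_p ≈ 0.247 A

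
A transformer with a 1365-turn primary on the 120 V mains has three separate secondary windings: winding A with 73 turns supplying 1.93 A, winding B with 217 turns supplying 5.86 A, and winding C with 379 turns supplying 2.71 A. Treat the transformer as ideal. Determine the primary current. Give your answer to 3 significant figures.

I_p ≈ 1.79 A

V_A = 120 × 73/1365 = 6.4176 V; V_B = 120 × 217/1365 = 19.077 V; V_C = 120 × 379/1365 = 33.319 V.
P_out = V_A I_A + V_B I_B + V_C I_C = 6.4176×1.93 + 19.077×5.86 + 33.319×2.71 = 12.386 + 111.79 + 90.294 = 214.47 W.
Ideal ⇒ P_in = P_out, so I_p = P_out/V_p = 214.47/120 = 1.79 A.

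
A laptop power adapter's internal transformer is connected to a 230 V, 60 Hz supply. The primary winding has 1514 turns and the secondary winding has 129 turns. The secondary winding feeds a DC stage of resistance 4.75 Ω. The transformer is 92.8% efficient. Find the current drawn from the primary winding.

I_p ≈ 0.379 A

V_s = 230 × 129/1514 = 19.597 V.
I_s = V_s/R = 19.597/4.75 = 4.1257 A.
P_out = V_s I_s = 19.597 × 4.1257 = 80.852 W.
P_in = P_out/η = 80.852/0.928 = 87.125 W.
I_p = P_in/V_p = 87.125/230 = 0.379 A.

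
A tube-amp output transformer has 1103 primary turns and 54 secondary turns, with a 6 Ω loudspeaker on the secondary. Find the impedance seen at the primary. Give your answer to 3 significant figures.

Z_p ≈ 2500 Ω

Z_p = (N_p/N_s)² × Z_s = (1103/54)² × 6 = 2500 Ω.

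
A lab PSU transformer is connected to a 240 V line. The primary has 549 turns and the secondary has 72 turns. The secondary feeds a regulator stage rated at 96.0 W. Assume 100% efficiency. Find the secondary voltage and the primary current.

V_s ≈ 31.5 V, I_p ≈ 0.400 A

V_s = V_p × N_s/N_p = 240 × 72/549 = 31.475 V.
I_s = P/V_s = 96.0/31.475 = 3.0500 A.
I_p = I_s × N_s/N_p = 3.0500 × 72/549 = 0.400 A.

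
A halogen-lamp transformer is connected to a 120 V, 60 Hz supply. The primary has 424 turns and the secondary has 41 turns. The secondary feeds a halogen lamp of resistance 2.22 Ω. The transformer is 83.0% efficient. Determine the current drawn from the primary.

V_s = 120 × 41/424 = 11.604 V.
I_s = V_s/R = 11.604/2.22 = 5.2269 A.
P_out = V_s I_s = 11.604 × 5.2269 = 60.652 W.
P_in = P_out/η = 60.652/0.830 = 73.075 W.
I_p = P_in/V_p = 73.075/120 = 0.609 A.

I_p ≈ 0.609 A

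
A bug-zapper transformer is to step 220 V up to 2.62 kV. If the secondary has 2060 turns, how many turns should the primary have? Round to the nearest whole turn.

N_p/N_s = V_p/V_s, so N_p = 2060 × 220/2620 = 173.0 ≈ 173 turns.

N_p = 173 turns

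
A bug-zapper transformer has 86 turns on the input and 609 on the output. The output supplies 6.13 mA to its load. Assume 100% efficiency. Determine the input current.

For an ideal transformer I_in/I_out = N_out/N_in, so I_in = 0.00613 × 609/86 = 0.0434 A.

I_in ≈ 0.0434 A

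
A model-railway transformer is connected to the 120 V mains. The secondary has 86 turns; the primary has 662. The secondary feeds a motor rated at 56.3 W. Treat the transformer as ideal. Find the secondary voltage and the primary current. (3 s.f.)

V_s ≈ 15.6 V, I_p ≈ 0.469 A

V_s = V_p × N_s/N_p = 120 × 86/662 = 15.589 V.
I_s = P/V_s = 56.3/15.589 = 3.6115 A.
I_p = I_s × N_s/N_p = 3.6115 × 86/662 = 0.469 A.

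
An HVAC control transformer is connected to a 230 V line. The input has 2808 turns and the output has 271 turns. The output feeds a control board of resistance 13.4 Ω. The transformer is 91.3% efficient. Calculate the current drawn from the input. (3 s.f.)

V_out = 230 × 271/2808 = 22.197 V.
I_out = V_out/R = 22.197/13.4 = 1.6565 A.
P_out = V_out I_out = 22.197 × 1.6565 = 36.770 W.
P_in = P_out/η = 36.770/0.913 = 40.274 W.
I_in = P_in/V_in = 40.274/230 = 0.175 A.

I_in ≈ 0.175 A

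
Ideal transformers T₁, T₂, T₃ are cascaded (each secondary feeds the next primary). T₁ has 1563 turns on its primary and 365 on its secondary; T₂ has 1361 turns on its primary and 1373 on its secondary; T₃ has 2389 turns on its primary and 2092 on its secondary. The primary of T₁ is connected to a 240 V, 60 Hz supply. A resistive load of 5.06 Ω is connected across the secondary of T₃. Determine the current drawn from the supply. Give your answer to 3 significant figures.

I_supply ≈ 2.02 A

Secondary of T₁: V = 240.00 × 365/1563 = 56.046 V.
Secondary of T₂: V = 56.046 × 1373/1361 = 56.540 V.
Secondary of T₃: V = 56.540 × 2092/2389 = 49.511 V.
I_load = 49.511/5.06 = 9.7848 A, so P_out = 49.511 × 9.7848 = 484.46 W.
All ideal ⇒ P_in = P_out, so I_supply = 484.46/240 = 2.02 A.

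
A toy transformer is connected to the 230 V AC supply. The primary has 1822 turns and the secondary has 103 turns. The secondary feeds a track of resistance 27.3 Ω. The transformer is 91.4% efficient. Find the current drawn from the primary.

V_s = 230 × 103/1822 = 13.002 V.
I_s = V_s/R = 13.002/27.3 = 0.47627 A.
P_out = V_s I_s = 13.002 × 0.47627 = 6.1926 W.
P_in = P_out/η = 6.1926/0.914 = 6.7752 W.
I_p = P_in/V_p = 6.7752/230 = 0.0295 A.

I_p ≈ 0.0295 A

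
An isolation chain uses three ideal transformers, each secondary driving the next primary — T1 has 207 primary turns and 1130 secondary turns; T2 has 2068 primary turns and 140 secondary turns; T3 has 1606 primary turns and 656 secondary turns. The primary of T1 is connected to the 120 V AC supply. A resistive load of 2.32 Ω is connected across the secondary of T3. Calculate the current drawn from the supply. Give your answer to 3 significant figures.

Secondary of T1: V = 120.00 × 1130/207 = 655.07 V.
Secondary of T2: V = 655.07 × 140/2068 = 44.347 V.
Secondary of T3: V = 44.347 × 656/1606 = 18.114 V.
I_load = 18.114/2.32 = 7.8080 A, so P_out = 18.114 × 7.8080 = 141.44 W.
All ideal ⇒ P_in = P_out, so I_supply = 141.44/120 = 1.18 A.

I_supply ≈ 1.18 A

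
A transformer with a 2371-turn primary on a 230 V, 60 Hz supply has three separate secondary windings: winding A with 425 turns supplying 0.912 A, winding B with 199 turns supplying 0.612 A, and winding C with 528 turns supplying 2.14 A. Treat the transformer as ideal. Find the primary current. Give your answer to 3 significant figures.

V_A = 230 × 425/2371 = 41.227 V; V_B = 230 × 199/2371 = 19.304 V; V_C = 230 × 528/2371 = 51.219 V.
P_out = V_A I_A + V_B I_B + V_C I_C = 41.227×0.912 + 19.304×0.612 + 51.219×2.14 = 37.599 + 11.814 + 109.61 = 159.02 W.
Ideal ⇒ P_in = P_out, so I_p = P_out/V_p = 159.02/230 = 0.691 A.

I_p ≈ 0.691 A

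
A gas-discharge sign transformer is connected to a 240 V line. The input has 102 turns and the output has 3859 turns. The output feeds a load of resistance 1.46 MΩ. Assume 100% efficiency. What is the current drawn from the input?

V_out = V_in × N_out/N_in = 240 × 3859/102 = 9080.0 V.
I_out = V_out/R = 9080.0/(1.46×10^6) = 0.0062192 A.
For an ideal transformer I_in N_in = I_out N_out, so I_in = 0.0062192 × 3859/102 = 0.235 A.

I_in ≈ 0.235 A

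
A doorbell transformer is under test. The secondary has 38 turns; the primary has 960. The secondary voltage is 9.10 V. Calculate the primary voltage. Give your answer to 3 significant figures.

V_p ≈ 230 V

V_p/V_s = N_p/N_s, so V_p = 9.10 × 960/38 = 230 V.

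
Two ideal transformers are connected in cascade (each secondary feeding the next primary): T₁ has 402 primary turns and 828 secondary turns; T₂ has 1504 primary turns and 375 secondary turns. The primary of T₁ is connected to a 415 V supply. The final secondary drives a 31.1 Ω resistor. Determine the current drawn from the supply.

Secondary of T₁: V = 415.00 × 828/402 = 854.78 V.
Secondary of T₂: V = 854.78 × 375/1504 = 213.13 V.
I_load = 213.13/31.1 = 6.8529 A, so P_out = 213.13 × 6.8529 = 1460.5 W.
All ideal ⇒ P_in = P_out, so I_supply = 1460.5/415 = 3.52 A.

I_supply ≈ 3.52 A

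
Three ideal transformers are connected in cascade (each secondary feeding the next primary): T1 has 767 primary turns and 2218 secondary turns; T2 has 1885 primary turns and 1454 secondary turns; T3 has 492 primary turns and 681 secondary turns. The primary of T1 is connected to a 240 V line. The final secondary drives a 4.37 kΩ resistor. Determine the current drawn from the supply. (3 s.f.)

I_supply ≈ 0.524 A

Secondary of T1: V = 240.00 × 2218/767 = 694.03 V.
Secondary of T2: V = 694.03 × 1454/1885 = 535.34 V.
Secondary of T3: V = 535.34 × 681/492 = 740.99 V.
I_load = 740.99/4370 = 0.16956 A, so P_out = 740.99 × 0.16956 = 125.64 W.
All ideal ⇒ P_in = P_out, so I_supply = 125.64/240 = 0.524 A.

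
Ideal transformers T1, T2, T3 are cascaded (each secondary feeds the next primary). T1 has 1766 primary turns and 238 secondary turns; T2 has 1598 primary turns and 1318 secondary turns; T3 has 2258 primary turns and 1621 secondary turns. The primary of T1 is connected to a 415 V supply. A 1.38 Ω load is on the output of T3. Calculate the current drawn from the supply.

I_supply ≈ 1.91 A

After T1: V = 415.00 × 238/1766 = 55.929 V.
After T2: V = 55.929 × 1318/1598 = 46.129 V.
After T3: V = 46.129 × 1621/2258 = 33.116 V.
I_load = 33.116/1.38 = 23.997 A, so P_out = 33.116 × 23.997 = 794.67 W.
All ideal ⇒ P_in = P_out, so I_supply = 794.67/415 = 1.91 A.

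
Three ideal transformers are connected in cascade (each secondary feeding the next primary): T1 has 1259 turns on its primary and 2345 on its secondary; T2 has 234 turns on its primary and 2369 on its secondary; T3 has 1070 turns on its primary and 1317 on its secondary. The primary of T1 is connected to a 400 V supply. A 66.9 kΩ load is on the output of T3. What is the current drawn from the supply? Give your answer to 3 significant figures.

I_supply ≈ 3.22 A

After T1: V = 400.00 × 2345/1259 = 745.04 V.
After T2: V = 745.04 × 2369/234 = 7542.7 V.
After T3: V = 7542.7 × 1317/1070 = 9283.9 V.
I_load = 9283.9/66900 = 0.13877 A, so P_out = 9283.9 × 0.13877 = 1288.3 W.
All ideal ⇒ P_in = P_out, so I_supply = 1288.3/400 = 3.22 A.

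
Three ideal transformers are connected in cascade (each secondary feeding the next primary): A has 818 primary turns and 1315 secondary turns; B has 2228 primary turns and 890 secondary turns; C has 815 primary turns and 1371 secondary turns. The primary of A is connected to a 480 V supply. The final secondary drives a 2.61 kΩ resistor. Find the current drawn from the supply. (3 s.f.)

Secondary of A: V = 480.00 × 1315/818 = 771.64 V.
Secondary of B: V = 771.64 × 890/2228 = 308.24 V.
Secondary of C: V = 308.24 × 1371/815 = 518.52 V.
I_load = 518.52/2610 = 0.19867 A, so P_out = 518.52 × 0.19867 = 103.01 W.
All ideal ⇒ P_in = P_out, so I_supply = 103.01/480 = 0.215 A.

I_supply ≈ 0.215 A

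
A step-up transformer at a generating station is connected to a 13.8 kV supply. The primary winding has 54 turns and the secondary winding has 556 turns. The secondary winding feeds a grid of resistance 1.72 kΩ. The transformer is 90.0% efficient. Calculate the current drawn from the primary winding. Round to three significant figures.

V_s = 13800 × 556/54 = 142090 V.
I_s = V_s/R = 142090/1720 = 82.610 A.
P_out = V_s I_s = 142090 × 82.610 = 1.1738×10^7 W.
P_in = P_out/η = 1.1738×10^7/0.900 = 1.3042×10^7 W.
I_p = P_in/V_p = 1.3042×10^7/13800 = 945 A.

I_p ≈ 945 A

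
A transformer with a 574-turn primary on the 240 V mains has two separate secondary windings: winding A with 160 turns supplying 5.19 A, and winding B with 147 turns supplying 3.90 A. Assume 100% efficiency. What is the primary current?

V_A = 240 × 160/574 = 66.899 V; V_B = 240 × 147/574 = 61.463 V.
P_out = V_A I_A + V_B I_B = 66.899×5.19 + 61.463×3.90 = 347.21 + 239.71 = 586.91 W.
Ideal ⇒ P_in = P_out, so I_p = P_out/V_p = 586.91/240 = 2.45 A.

I_p ≈ 2.45 A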